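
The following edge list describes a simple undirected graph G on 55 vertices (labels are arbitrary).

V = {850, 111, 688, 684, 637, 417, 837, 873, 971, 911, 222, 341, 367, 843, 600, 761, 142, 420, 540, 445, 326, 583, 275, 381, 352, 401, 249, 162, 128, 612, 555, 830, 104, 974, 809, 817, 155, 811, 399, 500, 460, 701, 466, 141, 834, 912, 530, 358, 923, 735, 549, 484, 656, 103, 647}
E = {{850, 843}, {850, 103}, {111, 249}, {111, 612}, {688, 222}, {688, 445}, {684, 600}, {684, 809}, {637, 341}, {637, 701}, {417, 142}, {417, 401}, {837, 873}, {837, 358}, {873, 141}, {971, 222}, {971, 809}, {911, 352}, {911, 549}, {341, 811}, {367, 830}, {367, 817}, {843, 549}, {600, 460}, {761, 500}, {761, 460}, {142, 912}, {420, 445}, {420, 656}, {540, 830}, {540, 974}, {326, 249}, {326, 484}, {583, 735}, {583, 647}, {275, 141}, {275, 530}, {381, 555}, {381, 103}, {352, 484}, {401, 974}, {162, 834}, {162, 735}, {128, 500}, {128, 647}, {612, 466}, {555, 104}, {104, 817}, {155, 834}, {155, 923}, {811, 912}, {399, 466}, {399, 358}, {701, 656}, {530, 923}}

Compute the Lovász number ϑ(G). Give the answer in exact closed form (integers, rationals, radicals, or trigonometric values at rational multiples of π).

deg(500) = 2; N(500) = {761, 128}.
deg(809) = 2; N(809) = {684, 971}.
N(549) = {911, 843}, |N(549)| = 2.
N(912) = {142, 811}, |N(912)| = 2.
G on 55 vertices is 2-regular; the odd cycle C_{55}.
spec(A) ≈ [2.0, 1.986963, 1.948024, 1.883689, 1.794797, 1.682507, 1.548283, 1.393875, 1.221296, 1.032795, 0.83083, 0.618034, 0.397181, 0.17115, -0.057112, -0.28463, -0.508437, -0.725615, -0.933335, -1.128886, -1.309721, -1.473482, -1.618034, -1.741492, -1.842247, -1.918986, -1.970708, -1.996738] (distinct, 6 d.p.).
Lovász (edge-transitive): ϑ = −55·(-2*cos(pi/55))/((2)−(-2*cos(pi/55))) = 55*cos(pi/55)/(cos(pi/55) + 1).
= 27.4775569… (decimal).
Check 27 ≤ 55*cos(pi/55)/(cos(pi/55) + 1) ≤ 28: both strict.

55*cos(pi/55)/(cos(pi/55) + 1)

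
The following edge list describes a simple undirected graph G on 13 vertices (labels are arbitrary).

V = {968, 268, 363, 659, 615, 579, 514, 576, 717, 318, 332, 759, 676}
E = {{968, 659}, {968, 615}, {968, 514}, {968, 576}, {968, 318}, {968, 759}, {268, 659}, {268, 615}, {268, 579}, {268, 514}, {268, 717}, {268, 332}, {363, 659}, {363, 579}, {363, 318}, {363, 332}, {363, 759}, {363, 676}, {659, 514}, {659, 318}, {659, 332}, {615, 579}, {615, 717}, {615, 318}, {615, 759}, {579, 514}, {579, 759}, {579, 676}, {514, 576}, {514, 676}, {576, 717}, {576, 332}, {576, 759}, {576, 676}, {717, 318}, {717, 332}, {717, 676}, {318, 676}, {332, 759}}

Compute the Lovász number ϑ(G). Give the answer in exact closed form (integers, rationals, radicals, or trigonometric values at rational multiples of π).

N(268) = {659, 615, 579, 514, 717, 332}, |N(268)| = 6.
Vertex 318 has 6 neighbors: 968, 363, 659, 615, 717, 676.
deg(576) = 6; N(576) = {968, 514, 717, 332, 759, 676}.
N(676) = {363, 579, 514, 576, 717, 318}, |N(676)| = 6.
G on 13 vertices is 6-regular; SR(13,6,2,3) — a Paley graph.
Distinct eigenvalues (to 3 d.p.): [6.0, 1.303, -2.303].
λ_max=6, λ_min=-sqrt(13)/2 - 1/2; ϑ = −13·λ_min/(λ_max−λ_min) = sqrt(13).
≈ 3.60555 (to 5 d.p.).

sqrt(13)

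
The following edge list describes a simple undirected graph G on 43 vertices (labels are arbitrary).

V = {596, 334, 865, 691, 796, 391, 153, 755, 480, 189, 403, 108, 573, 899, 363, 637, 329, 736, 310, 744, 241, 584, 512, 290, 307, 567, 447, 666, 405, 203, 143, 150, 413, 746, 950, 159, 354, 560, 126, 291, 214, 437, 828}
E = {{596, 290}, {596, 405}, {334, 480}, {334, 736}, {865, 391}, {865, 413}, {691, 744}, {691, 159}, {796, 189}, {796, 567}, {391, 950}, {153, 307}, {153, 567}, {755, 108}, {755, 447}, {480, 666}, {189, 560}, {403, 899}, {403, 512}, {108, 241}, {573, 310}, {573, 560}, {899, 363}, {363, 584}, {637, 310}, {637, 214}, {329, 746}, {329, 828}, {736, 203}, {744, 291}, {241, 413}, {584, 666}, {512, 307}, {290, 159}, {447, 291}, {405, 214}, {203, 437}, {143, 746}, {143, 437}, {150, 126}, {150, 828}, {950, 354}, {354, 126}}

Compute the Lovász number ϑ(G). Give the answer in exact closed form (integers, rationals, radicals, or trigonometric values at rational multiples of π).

43*cos(pi/43)/(cos(pi/43) + 1)

deg(391) = 2; N(391) = {865, 950}.
N(413) = {865, 241}, |N(413)| = 2.
Vertex 291 has 2 neighbors: 744, 447.
deg(363) = 2; N(363) = {899, 584}.
43-vertex 2-regular graph: a single 43-cycle (edge-transitive).
Distinct eigenvalues (to 3 d.p.): [2.0, 1.979, 1.915, 1.811, 1.668, 1.49, 1.279, 1.042, 0.782, 0.506, 0.219, -0.073, -0.363, -0.646, -0.914, -1.164, -1.388, -1.583, -1.744, -1.868, -1.952, -1.995].
With N=43: ϑ(G) = 43·(-(-1)*2*cos(pi/43))/(2−(-2*cos(pi/43))) = 43*cos(pi/43)/(cos(pi/43) + 1).
Numerically 21.47128.
Sandwich: α(G)=21 ≤ ϑ(G)=43*cos(pi/43)/(cos(pi/43) + 1) ≤ χ(Ḡ)=22 (both strict).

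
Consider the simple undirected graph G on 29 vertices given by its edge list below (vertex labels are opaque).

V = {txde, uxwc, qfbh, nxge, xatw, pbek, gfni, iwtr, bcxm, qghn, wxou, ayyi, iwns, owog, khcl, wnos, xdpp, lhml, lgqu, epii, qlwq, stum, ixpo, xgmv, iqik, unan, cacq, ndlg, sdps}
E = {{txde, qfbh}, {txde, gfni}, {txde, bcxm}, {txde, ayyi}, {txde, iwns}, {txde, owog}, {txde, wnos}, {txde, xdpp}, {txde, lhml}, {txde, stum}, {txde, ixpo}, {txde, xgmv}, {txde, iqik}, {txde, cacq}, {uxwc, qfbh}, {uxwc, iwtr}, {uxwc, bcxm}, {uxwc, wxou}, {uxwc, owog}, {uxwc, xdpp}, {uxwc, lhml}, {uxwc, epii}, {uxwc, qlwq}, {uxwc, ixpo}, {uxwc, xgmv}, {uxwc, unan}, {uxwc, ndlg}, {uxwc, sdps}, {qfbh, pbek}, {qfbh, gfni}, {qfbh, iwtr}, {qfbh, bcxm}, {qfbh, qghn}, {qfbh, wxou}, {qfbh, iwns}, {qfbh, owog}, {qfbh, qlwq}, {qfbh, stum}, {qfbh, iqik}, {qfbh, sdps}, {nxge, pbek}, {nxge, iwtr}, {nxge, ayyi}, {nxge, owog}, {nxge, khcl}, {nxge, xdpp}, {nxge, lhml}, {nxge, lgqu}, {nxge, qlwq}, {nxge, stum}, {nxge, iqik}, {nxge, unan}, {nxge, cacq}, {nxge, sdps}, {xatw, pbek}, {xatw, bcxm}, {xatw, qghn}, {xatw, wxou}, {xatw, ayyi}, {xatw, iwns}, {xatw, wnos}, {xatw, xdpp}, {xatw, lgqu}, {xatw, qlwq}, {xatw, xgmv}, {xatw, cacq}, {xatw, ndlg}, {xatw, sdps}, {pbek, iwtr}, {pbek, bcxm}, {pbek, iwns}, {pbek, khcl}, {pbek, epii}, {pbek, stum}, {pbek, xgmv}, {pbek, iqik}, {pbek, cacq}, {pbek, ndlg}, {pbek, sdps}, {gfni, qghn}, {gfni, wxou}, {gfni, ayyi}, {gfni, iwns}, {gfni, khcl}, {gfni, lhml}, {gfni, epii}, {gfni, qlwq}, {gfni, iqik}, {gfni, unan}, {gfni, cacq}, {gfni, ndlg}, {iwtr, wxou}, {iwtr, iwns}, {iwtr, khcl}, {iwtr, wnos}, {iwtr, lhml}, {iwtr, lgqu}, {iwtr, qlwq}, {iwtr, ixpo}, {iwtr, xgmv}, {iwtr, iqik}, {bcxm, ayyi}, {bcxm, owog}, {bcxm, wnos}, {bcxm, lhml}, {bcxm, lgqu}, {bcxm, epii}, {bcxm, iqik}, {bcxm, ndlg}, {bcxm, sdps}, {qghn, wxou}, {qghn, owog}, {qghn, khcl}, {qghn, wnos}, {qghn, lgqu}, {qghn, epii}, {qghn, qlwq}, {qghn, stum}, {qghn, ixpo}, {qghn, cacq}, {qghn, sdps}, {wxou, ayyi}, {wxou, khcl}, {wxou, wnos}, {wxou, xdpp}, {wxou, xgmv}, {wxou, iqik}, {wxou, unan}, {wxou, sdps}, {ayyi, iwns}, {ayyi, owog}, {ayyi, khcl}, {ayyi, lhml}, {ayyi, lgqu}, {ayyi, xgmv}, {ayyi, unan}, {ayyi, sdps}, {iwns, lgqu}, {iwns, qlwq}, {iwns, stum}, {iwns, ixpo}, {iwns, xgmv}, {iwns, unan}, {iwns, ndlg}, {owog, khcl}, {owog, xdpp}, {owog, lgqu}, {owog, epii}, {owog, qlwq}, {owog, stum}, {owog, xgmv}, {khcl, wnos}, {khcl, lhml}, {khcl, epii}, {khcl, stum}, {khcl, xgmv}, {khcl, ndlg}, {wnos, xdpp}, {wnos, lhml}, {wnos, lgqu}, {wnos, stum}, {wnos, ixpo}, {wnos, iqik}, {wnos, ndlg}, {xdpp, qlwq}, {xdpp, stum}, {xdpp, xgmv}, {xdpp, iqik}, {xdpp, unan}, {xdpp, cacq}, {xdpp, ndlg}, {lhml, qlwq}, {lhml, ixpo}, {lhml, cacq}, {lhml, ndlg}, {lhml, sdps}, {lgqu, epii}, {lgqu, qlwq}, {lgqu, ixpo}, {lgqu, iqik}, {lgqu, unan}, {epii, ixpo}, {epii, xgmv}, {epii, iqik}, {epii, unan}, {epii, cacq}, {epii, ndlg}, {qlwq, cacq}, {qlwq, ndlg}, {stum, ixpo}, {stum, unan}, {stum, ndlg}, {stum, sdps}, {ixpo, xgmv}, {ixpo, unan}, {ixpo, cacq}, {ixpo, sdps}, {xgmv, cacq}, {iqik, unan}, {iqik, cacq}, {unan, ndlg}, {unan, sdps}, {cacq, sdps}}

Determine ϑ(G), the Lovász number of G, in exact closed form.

sqrt(29)

N(qlwq) = {uxwc, qfbh, nxge, xatw, gfni, iwtr, qghn, iwns, owog, xdpp, lhml, lgqu, cacq, ndlg}, |N(qlwq)| = 14.
Vertex qghn has 14 neighbors: qfbh, xatw, gfni, wxou, owog, khcl, wnos, lgqu, epii, qlwq, stum, ixpo, cacq, sdps.
deg(bcxm) = 14; N(bcxm) = {txde, uxwc, qfbh, xatw, pbek, ayyi, owog, wnos, lhml, lgqu, epii, iqik, ndlg, sdps}.
Vertex iwtr has 14 neighbors: uxwc, qfbh, nxge, pbek, wxou, iwns, khcl, wnos, lhml, lgqu, qlwq, ixpo, xgmv, iqik.
Every vertex has degree 14 (N=29); strongly regular (29,14,6,7).
A has 3 distinct eigenvalues ≈ [14.0, 2.1926, -3.1926].
ϑ = −N·λ_min/(λ_max−λ_min) = −29·(-sqrt(29)/2 - 1/2)/(14−(-sqrt(29)/2 - 1/2)) = sqrt(29).
Numerically 5.3852.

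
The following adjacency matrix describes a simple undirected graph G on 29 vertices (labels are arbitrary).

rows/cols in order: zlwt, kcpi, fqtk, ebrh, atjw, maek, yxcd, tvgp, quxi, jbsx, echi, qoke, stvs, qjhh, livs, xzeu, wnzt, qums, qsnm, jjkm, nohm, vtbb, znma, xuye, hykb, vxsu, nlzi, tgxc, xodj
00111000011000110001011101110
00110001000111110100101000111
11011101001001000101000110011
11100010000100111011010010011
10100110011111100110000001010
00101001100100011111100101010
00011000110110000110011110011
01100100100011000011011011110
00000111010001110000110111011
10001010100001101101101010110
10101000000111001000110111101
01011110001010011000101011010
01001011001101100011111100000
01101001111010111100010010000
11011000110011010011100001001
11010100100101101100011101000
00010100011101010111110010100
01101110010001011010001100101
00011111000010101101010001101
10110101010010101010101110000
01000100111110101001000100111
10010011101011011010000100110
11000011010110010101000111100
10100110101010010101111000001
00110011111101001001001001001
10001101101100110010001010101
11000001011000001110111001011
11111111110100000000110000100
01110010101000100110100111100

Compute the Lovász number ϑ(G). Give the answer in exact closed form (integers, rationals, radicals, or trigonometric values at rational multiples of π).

deg(jbsx) = 14; N(jbsx) = {zlwt, atjw, yxcd, quxi, qjhh, livs, wnzt, qums, jjkm, nohm, znma, hykb, nlzi, tgxc}.
N(fqtk) = {zlwt, kcpi, ebrh, atjw, maek, tvgp, echi, qjhh, qums, jjkm, xuye, hykb, tgxc, xodj}, |N(fqtk)| = 14.
deg(zlwt) = 14; N(zlwt) = {fqtk, ebrh, atjw, jbsx, echi, livs, xzeu, jjkm, vtbb, znma, xuye, vxsu, nlzi, tgxc}.
deg(quxi) = 14; N(quxi) = {maek, yxcd, tvgp, jbsx, qjhh, livs, xzeu, nohm, vtbb, xuye, hykb, vxsu, tgxc, xodj}.
G on 29 vertices is 14-regular; strongly regular (29,14,6,7).
spec(A) ≈ [14.0, 2.192582, -3.192582] (distinct, 6 d.p.).
Lovász: ϑ = −29(-sqrt(29)/2 - 1/2)/(14+-(-sqrt(29)/2 - 1/2)) = sqrt(29).
Numerically 5.3852.

sqrt(29)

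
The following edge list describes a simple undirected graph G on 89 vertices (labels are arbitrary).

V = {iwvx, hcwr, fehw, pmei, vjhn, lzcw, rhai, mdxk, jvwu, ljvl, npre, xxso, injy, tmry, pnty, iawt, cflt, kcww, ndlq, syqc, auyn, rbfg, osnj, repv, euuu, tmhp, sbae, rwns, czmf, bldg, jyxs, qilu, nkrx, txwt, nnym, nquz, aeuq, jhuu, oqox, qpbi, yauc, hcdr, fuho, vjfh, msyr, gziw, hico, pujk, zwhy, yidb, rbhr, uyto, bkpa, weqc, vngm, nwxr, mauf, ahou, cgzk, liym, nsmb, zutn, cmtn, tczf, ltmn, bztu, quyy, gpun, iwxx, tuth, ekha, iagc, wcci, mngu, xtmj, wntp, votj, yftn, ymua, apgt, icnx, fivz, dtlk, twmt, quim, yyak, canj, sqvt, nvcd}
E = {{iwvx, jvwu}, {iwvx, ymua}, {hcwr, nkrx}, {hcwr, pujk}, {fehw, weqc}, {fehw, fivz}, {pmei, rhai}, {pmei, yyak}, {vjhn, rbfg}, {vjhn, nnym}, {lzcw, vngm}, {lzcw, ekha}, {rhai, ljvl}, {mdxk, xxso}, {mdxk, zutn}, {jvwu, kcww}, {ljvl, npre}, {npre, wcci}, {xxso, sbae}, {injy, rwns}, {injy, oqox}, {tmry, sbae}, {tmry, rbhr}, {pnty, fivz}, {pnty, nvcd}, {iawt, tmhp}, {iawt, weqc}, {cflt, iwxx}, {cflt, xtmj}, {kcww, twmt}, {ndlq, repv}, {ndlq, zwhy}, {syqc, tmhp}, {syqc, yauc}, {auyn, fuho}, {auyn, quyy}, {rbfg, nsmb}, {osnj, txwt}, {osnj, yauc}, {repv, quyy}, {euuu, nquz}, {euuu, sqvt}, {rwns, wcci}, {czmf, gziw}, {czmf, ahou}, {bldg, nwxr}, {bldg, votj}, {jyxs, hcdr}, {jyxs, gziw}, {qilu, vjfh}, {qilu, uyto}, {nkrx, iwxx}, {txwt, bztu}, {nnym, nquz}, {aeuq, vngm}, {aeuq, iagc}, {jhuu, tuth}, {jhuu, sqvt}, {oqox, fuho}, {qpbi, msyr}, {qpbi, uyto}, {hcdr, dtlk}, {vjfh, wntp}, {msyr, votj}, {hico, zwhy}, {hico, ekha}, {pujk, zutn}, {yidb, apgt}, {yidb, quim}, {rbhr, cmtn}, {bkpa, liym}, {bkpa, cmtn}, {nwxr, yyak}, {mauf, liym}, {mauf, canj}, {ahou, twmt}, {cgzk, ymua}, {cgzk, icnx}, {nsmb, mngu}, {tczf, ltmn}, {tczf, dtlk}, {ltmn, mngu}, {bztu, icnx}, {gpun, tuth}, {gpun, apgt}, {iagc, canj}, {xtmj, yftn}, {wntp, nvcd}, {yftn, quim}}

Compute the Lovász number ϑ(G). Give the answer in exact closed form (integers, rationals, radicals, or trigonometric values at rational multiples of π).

deg(iwxx) = 2; N(iwxx) = {cflt, nkrx}.
N(sqvt) = {euuu, jhuu}, |N(sqvt)| = 2.
deg(yauc) = 2; N(yauc) = {syqc, osnj}.
deg(bkpa) = 2; N(bkpa) = {liym, cmtn}.
2-regular, N=89; connected 2-regular on 89 ⇒ C_{89}.
The 45 distinct eigenvalues: [2.0, 1.995, 1.98, 1.955, 1.921, 1.877, 1.823, 1.761, 1.689, 1.61, 1.522, 1.427, 1.324, 1.215, 1.1, 0.98, 0.854, 0.724, 0.591, 0.455, 0.316, 0.176, 0.035, -0.106, -0.246, -0.386, -0.523, -0.658, -0.79, -0.917, -1.04, -1.158, -1.27, -1.376, -1.475, -1.567, -1.651, -1.726, -1.793, -1.851, -1.9, -1.939, -1.969, -1.989, -1.999].
ϑ = −N·λ_min/(λ_max−λ_min) = −89·(-2*cos(pi/89))/(2−(-2*cos(pi/89))) = 89*cos(pi/89)/(cos(pi/89) + 1).
Numerically 44.4861.
Sandwich: α(G)=44 ≤ ϑ(G)=89*cos(pi/89)/(cos(pi/89) + 1) ≤ χ(Ḡ)=45 (both strict).

89*cos(pi/89)/(cos(pi/89) + 1)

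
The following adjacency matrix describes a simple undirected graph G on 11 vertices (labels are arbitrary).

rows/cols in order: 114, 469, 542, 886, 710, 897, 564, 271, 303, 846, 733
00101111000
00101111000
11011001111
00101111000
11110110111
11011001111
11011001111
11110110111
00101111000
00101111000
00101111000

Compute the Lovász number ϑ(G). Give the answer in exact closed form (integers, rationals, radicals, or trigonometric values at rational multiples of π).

deg(897) = 8; N(897) = {114, 469, 886, 710, 271, 303, 846, 733}.
deg(114) = 5; N(114) = {542, 710, 897, 564, 271}.
Vertex 846 has 5 neighbors: 542, 710, 897, 564, 271.
N(564) = {114, 469, 886, 710, 271, 303, 846, 733}, |N(564)| = 8.
G = K_{6,3,2}: α = 6 = χ(Ḡ), so ϑ = 6.
ϑ(G) ≈ 6.000000000.
6 ≤ 6 ≤ 6: collapsed.

6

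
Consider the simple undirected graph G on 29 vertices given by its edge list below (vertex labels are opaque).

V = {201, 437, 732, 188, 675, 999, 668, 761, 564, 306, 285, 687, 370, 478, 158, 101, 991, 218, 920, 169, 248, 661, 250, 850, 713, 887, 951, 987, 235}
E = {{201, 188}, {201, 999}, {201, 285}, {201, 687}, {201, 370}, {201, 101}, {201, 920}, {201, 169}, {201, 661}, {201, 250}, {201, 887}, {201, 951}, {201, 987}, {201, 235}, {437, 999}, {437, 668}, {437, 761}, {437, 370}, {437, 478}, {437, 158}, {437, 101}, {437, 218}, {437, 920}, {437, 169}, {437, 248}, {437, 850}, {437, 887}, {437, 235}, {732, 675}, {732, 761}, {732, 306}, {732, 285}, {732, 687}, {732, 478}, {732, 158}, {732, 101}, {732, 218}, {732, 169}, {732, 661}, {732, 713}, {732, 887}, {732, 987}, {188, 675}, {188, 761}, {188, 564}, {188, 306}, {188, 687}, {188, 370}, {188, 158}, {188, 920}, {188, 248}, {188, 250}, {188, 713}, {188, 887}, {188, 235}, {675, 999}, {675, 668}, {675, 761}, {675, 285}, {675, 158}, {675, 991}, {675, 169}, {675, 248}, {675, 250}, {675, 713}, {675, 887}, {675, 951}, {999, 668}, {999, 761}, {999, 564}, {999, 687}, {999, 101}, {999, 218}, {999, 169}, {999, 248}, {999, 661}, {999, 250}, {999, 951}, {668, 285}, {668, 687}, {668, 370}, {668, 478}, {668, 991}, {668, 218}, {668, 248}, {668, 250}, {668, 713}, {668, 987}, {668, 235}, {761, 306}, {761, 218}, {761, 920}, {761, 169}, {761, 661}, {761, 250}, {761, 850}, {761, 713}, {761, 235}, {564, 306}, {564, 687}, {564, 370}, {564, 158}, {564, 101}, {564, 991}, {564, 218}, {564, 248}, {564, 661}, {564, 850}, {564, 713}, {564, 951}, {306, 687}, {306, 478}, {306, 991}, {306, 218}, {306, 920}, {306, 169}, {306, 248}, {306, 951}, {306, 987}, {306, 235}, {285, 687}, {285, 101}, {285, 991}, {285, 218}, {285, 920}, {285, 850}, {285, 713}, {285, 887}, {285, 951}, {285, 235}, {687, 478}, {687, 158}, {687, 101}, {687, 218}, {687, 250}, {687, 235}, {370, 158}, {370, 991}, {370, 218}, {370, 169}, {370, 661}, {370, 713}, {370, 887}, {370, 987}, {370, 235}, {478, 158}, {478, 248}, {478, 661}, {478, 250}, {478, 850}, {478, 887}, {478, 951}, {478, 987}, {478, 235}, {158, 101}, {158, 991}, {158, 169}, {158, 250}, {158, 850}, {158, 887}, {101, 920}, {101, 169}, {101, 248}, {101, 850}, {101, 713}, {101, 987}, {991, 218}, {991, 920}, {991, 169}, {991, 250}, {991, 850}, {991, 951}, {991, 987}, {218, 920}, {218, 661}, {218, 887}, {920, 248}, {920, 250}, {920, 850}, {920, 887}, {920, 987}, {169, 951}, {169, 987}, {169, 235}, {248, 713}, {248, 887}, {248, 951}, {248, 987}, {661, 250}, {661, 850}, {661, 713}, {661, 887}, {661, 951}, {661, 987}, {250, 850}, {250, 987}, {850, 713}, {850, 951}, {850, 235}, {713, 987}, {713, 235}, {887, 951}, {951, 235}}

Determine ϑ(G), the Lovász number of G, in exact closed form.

Vertex 248 has 14 neighbors: 437, 188, 675, 999, 668, 564, 306, 478, 101, 920, 713, 887, 951, 987.
Vertex 564 has 14 neighbors: 188, 999, 306, 687, 370, 158, 101, 991, 218, 248, 661, 850, 713, 951.
N(306) = {732, 188, 761, 564, 687, 478, 991, 218, 920, 169, 248, 951, 987, 235}, |N(306)| = 14.
deg(370) = 14; N(370) = {201, 437, 188, 668, 564, 158, 991, 218, 169, 661, 713, 887, 987, 235}.
Every vertex has degree 14 (N=29); Paley(29): SR with (k,λ,μ)=(14,6,7).
Distinct eigenvalues (to 6 d.p.): [14.0, 2.192582, -3.192582].
−29·(-sqrt(29)/2 - 1/2) / ((14)−(-sqrt(29)/2 - 1/2)) = sqrt(29) = ϑ(G).
= 5.38516481… (decimal).

sqrt(29)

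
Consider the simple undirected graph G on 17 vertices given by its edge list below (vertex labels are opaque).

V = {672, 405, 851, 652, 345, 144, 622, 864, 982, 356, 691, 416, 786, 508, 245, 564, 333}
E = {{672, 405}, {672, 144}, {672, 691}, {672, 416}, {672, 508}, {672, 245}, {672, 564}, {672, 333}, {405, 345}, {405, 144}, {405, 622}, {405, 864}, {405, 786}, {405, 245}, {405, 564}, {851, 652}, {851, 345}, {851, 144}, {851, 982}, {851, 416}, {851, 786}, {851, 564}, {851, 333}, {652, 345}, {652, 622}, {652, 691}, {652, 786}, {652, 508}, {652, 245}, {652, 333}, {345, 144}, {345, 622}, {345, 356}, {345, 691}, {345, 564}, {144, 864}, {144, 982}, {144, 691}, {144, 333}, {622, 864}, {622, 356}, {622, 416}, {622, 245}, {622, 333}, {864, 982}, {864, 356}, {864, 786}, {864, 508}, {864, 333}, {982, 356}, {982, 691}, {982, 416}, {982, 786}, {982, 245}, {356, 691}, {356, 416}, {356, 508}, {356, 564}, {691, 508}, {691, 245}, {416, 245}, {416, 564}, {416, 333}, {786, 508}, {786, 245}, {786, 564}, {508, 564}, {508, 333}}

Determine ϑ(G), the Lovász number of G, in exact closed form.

sqrt(17)

deg(864) = 8; N(864) = {405, 144, 622, 982, 356, 786, 508, 333}.
Vertex 345 has 8 neighbors: 405, 851, 652, 144, 622, 356, 691, 564.
Vertex 672 has 8 neighbors: 405, 144, 691, 416, 508, 245, 564, 333.
Vertex 982 has 8 neighbors: 851, 144, 864, 356, 691, 416, 786, 245.
Regular of degree 8 on 17 vertices: strongly regular (17,8,3,4).
The 3 distinct eigenvalues: [8.0, 1.56155, -2.56155].
−17·(-sqrt(17)/2 - 1/2) / ((8)−(-sqrt(17)/2 - 1/2)) = sqrt(17) = ϑ(G).
ϑ(G) ≈ 4.12310563.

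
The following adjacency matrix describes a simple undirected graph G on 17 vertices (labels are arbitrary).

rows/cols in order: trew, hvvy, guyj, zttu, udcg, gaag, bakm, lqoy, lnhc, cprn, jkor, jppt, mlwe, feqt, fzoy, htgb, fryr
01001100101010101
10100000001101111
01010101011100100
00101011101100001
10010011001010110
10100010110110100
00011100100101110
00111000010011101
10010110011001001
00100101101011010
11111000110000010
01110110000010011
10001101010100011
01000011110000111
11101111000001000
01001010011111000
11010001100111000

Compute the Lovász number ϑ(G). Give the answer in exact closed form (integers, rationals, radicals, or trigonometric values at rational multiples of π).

Vertex udcg has 8 neighbors: trew, zttu, bakm, lqoy, jkor, mlwe, fzoy, htgb.
deg(feqt) = 8; N(feqt) = {hvvy, bakm, lqoy, lnhc, cprn, fzoy, htgb, fryr}.
Vertex guyj has 8 neighbors: hvvy, zttu, gaag, lqoy, cprn, jkor, jppt, fzoy.
N(zttu) = {guyj, udcg, bakm, lqoy, lnhc, jkor, jppt, fryr}, |N(zttu)| = 8.
G on 17 vertices is 8-regular; strongly regular (17,8,3,4).
A has 3 distinct eigenvalues ≈ [8.0, 1.562, -2.562].
λ_max=8, λ_min=-sqrt(17)/2 - 1/2; ϑ = −17·λ_min/(λ_max−λ_min) = sqrt(17).
Numerically 4.12311.

sqrt(17)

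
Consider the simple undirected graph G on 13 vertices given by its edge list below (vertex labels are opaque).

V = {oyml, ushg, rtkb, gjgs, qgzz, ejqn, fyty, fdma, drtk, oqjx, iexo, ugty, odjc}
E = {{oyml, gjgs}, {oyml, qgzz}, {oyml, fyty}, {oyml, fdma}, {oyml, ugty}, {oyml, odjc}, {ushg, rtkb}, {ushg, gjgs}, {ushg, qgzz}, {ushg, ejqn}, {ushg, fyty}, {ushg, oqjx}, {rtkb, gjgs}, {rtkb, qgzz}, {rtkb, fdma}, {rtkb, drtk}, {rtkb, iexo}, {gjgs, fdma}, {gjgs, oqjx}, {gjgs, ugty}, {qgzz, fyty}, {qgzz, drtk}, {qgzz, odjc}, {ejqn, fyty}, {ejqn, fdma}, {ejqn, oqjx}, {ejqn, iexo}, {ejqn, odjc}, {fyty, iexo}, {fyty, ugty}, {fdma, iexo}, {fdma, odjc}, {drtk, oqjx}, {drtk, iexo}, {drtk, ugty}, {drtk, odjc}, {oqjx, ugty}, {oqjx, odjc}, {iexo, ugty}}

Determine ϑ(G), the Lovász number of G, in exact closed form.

Vertex iexo has 6 neighbors: rtkb, ejqn, fyty, fdma, drtk, ugty.
deg(fdma) = 6; N(fdma) = {oyml, rtkb, gjgs, ejqn, iexo, odjc}.
Vertex ejqn has 6 neighbors: ushg, fyty, fdma, oqjx, iexo, odjc.
Vertex oyml has 6 neighbors: gjgs, qgzz, fyty, fdma, ugty, odjc.
deg(v) = 6 for all v (|V|=13); SR(13,6,2,3) — a Paley graph.
spec(A) ≈ [6.0, 1.302776, -2.302776] (distinct, 6 d.p.).
Lovász: ϑ = −13(-sqrt(13)/2 - 1/2)/(6+-(-sqrt(13)/2 - 1/2)) = sqrt(13).
≈ 3.605551 (to 6 d.p.).

sqrt(13)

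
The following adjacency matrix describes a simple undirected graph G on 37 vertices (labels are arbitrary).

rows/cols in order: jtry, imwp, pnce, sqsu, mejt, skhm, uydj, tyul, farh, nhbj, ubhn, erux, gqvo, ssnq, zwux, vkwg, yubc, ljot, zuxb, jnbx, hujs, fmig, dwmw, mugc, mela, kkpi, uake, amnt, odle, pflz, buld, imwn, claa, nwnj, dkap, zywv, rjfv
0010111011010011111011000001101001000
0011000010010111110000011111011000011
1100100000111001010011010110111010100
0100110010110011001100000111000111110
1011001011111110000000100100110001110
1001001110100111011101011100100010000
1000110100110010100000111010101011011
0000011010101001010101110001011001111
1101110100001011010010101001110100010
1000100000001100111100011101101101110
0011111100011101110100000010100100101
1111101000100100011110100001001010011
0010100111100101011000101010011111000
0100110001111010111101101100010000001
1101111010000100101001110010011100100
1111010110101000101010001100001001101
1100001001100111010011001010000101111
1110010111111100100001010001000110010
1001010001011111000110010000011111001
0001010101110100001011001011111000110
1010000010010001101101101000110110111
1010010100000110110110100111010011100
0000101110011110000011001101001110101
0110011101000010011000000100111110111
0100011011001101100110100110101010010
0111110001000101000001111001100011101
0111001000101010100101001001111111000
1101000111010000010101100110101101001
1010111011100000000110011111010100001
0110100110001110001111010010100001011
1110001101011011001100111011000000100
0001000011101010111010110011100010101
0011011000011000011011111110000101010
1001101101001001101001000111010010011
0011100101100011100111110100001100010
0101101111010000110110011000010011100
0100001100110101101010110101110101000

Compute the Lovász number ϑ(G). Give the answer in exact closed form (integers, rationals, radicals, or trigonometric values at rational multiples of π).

Vertex hujs has 18 neighbors: jtry, pnce, farh, erux, vkwg, yubc, zuxb, jnbx, fmig, dwmw, mela, odle, pflz, imwn, claa, dkap, zywv, rjfv.
N(odle) = {jtry, pnce, mejt, skhm, uydj, farh, nhbj, ubhn, jnbx, hujs, mugc, mela, kkpi, uake, amnt, pflz, imwn, rjfv}, |N(odle)| = 18.
N(zwux) = {jtry, imwp, sqsu, mejt, skhm, uydj, farh, ssnq, yubc, zuxb, fmig, dwmw, mugc, uake, pflz, buld, imwn, dkap}, |N(zwux)| = 18.
N(nhbj) = {jtry, mejt, gqvo, ssnq, yubc, ljot, zuxb, jnbx, mugc, mela, kkpi, amnt, odle, buld, imwn, nwnj, dkap, zywv}, |N(nhbj)| = 18.
Regular of degree 18 on 37 vertices: Paley(37): SR with (k,λ,μ)=(18,8,9).
The 3 distinct eigenvalues: [18.0, 2.54138, -3.54138].
With N=37: ϑ(G) = 37·(-(-sqrt(37)/2 - 1/2))/(18−(-sqrt(37)/2 - 1/2)) = sqrt(37).
Numerically 6.08276253.

sqrt(37)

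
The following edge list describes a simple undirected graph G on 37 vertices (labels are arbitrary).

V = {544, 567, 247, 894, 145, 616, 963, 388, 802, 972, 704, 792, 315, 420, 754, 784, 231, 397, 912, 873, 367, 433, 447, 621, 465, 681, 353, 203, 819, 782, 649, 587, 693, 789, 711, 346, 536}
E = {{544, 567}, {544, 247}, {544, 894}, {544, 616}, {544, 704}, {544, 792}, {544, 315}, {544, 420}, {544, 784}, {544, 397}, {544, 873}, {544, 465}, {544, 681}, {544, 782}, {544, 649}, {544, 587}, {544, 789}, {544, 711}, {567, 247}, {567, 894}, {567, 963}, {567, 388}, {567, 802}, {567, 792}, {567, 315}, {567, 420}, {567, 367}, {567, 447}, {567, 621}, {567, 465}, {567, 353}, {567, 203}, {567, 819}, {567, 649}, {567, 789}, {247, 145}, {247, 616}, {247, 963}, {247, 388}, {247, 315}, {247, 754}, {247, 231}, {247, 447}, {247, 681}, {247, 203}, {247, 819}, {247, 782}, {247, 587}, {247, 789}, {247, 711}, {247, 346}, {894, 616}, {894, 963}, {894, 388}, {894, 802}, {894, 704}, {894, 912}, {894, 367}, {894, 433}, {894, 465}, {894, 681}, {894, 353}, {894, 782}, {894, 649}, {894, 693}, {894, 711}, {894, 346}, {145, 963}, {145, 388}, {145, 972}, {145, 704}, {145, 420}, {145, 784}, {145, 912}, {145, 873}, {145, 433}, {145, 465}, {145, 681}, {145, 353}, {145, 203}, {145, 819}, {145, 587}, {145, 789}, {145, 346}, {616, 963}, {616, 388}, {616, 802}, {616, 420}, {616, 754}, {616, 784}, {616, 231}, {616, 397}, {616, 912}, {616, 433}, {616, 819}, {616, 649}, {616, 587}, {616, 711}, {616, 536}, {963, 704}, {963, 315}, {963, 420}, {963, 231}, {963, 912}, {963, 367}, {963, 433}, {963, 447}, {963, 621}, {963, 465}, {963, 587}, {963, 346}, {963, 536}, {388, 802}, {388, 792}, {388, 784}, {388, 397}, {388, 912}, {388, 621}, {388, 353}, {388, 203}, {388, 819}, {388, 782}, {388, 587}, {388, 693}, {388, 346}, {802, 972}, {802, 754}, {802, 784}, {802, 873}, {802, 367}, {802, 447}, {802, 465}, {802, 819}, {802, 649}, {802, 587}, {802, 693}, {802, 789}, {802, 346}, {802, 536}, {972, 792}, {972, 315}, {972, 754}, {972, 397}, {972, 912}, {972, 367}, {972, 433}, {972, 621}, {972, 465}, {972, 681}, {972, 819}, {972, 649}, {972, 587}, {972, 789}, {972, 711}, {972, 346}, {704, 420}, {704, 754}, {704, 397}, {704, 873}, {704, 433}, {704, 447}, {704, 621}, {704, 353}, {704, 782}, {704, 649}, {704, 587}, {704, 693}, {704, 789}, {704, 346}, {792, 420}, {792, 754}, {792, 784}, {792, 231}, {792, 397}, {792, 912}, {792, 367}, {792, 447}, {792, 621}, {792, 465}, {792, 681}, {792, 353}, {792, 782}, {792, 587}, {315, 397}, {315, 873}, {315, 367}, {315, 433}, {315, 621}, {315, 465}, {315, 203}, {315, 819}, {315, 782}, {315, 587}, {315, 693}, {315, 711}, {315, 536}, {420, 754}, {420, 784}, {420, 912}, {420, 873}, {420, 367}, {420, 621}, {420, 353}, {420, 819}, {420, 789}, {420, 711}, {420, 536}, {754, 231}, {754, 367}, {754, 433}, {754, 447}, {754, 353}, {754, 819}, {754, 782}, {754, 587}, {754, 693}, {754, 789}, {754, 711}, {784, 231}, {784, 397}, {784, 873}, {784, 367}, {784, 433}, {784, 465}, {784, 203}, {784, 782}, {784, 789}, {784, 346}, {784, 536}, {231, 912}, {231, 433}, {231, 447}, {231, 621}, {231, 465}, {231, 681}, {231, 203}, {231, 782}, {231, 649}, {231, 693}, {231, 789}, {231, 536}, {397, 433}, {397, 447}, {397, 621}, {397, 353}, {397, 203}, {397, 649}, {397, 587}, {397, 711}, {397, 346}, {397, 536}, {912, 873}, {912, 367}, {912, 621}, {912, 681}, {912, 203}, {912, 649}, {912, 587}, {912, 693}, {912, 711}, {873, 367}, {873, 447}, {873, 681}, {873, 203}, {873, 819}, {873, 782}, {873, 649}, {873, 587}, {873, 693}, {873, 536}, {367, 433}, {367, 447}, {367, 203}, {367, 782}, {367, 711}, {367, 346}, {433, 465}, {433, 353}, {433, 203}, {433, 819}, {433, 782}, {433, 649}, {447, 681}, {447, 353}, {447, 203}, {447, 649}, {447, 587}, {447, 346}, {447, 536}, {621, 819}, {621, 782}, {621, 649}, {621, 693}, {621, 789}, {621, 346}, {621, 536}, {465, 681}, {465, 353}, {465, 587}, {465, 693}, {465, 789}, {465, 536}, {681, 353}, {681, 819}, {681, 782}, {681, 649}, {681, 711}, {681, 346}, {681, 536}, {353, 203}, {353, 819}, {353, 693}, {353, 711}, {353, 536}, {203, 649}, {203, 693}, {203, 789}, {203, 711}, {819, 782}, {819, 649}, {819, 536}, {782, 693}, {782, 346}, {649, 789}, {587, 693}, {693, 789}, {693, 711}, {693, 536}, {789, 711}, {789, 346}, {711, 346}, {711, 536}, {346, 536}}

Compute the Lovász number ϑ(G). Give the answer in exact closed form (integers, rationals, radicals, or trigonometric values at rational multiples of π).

sqrt(37)

deg(912) = 18; N(912) = {894, 145, 616, 963, 388, 972, 792, 420, 231, 873, 367, 621, 681, 203, 649, 587, 693, 711}.
N(681) = {544, 247, 894, 145, 972, 792, 231, 912, 873, 447, 465, 353, 819, 782, 649, 711, 346, 536}, |N(681)| = 18.
deg(704) = 18; N(704) = {544, 894, 145, 963, 420, 754, 397, 873, 433, 447, 621, 353, 782, 649, 587, 693, 789, 346}.
N(754) = {247, 616, 802, 972, 704, 792, 420, 231, 367, 433, 447, 353, 819, 782, 587, 693, 789, 711}, |N(754)| = 18.
deg(v) = 18 for all v (|V|=37); Paley(37): SR with (k,λ,μ)=(18,8,9).
Distinct eigenvalues (to 5 d.p.): [18.0, 2.54138, -3.54138].
Lovász: ϑ = −37(-sqrt(37)/2 - 1/2)/(18+-(-sqrt(37)/2 - 1/2)) = sqrt(37).
≈ 6.08276253 (to 8 d.p.).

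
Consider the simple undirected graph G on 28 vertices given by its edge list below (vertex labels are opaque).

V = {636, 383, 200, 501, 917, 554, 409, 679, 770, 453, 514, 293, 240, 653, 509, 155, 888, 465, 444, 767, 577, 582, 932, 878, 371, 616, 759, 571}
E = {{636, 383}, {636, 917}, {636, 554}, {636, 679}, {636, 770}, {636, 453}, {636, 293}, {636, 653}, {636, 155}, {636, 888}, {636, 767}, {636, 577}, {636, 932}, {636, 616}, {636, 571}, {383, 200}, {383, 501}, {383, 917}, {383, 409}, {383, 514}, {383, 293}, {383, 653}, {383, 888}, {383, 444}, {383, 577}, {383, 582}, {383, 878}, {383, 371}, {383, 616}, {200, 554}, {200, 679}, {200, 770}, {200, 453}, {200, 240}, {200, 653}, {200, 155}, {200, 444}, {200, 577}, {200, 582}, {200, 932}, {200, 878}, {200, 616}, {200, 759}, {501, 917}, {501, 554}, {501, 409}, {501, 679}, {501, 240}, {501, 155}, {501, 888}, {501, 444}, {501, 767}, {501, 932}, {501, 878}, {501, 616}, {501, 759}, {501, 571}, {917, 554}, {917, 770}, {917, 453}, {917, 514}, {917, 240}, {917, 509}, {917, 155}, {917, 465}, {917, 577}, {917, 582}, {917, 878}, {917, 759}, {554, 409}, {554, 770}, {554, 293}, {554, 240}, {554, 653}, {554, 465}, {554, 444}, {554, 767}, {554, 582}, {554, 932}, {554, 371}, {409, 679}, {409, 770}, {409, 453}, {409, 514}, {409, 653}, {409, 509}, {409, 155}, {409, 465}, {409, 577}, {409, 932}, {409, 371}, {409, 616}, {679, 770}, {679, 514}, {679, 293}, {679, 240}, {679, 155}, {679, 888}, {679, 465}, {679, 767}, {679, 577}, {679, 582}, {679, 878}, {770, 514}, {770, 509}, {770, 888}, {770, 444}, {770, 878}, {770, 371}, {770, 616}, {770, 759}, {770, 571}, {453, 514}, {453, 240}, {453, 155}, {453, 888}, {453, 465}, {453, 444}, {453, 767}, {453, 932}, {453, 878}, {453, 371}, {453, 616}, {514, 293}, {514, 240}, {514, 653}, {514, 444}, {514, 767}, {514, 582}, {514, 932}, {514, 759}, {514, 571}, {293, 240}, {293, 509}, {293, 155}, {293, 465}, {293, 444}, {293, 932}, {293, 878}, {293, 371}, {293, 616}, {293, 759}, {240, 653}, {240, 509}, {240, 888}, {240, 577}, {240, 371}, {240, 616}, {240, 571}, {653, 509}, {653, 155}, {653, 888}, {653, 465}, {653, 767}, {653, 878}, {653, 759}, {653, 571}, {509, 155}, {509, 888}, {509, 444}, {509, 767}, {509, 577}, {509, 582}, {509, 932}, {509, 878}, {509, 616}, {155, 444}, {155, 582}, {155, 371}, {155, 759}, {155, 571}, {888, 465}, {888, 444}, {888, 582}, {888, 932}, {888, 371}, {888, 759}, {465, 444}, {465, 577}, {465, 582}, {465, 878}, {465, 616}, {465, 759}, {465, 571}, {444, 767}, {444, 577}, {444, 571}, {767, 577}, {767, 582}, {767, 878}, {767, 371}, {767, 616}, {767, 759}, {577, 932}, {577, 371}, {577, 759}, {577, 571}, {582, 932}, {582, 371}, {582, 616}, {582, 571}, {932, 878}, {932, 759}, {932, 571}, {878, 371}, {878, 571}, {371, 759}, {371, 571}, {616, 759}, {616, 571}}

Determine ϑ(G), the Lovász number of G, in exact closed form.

7

N(616) = {636, 383, 200, 501, 409, 770, 453, 293, 240, 509, 465, 767, 582, 759, 571}, |N(616)| = 15.
Vertex 383 has 15 neighbors: 636, 200, 501, 917, 409, 514, 293, 653, 888, 444, 577, 582, 878, 371, 616.
Vertex 453 has 15 neighbors: 636, 200, 917, 409, 514, 240, 155, 888, 465, 444, 767, 932, 878, 371, 616.
N(653) = {636, 383, 200, 554, 409, 514, 240, 509, 155, 888, 465, 767, 878, 759, 571}, |N(653)| = 15.
15-regular, N=28; Kneser K(8,2) on C(8,2)=28 vertices.
A has 3 distinct eigenvalues ≈ [15.0, 1.0, -5.0].
With N=28: ϑ(G) = 28·(-1*(-5))/(15−(-5)) = 7.
≈ 7.000000000 (to 9 d.p.).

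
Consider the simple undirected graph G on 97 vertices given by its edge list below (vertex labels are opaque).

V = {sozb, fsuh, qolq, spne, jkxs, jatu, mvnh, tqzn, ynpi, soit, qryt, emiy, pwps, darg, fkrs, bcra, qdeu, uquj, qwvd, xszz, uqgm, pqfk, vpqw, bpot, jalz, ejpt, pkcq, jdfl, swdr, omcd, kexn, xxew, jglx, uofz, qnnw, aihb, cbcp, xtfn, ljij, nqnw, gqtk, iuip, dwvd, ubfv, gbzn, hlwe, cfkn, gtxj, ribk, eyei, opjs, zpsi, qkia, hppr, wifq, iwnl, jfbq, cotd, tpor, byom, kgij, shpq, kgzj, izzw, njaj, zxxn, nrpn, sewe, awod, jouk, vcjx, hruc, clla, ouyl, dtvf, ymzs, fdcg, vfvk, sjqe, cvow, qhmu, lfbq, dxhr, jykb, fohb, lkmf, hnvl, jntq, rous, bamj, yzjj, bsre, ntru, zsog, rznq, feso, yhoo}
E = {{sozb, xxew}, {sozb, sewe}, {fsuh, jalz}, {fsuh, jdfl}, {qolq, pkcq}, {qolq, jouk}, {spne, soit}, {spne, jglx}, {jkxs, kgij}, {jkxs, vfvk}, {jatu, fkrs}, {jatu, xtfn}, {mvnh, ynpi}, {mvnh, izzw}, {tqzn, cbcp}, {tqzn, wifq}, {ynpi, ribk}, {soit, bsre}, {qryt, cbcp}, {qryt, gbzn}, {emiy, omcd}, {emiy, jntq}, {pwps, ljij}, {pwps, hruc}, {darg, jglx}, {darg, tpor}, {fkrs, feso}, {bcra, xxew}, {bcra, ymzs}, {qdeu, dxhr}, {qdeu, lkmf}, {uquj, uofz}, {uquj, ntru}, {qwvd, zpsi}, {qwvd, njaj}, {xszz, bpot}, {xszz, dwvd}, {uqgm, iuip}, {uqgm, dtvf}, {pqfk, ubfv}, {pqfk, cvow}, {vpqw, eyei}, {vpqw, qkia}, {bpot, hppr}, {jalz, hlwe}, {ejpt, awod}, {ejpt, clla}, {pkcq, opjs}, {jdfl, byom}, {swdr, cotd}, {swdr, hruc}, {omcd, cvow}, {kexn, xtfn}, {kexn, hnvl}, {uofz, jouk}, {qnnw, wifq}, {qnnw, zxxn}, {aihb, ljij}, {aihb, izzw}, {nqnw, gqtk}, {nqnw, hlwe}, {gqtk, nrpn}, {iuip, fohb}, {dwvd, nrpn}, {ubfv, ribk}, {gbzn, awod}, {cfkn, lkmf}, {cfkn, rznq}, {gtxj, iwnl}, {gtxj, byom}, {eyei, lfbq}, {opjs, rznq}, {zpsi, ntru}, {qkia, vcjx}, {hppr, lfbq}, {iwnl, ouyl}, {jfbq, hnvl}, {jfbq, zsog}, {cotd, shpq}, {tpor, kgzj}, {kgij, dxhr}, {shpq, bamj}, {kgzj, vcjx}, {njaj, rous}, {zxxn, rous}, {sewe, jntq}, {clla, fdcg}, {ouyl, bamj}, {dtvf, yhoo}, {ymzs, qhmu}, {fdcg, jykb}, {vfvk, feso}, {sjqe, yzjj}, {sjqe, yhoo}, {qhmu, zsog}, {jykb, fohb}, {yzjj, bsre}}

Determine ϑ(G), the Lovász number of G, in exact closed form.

deg(clla) = 2; N(clla) = {ejpt, fdcg}.
Vertex zpsi has 2 neighbors: qwvd, ntru.
N(vpqw) = {eyei, qkia}, |N(vpqw)| = 2.
N(vcjx) = {qkia, kgzj}, |N(vcjx)| = 2.
deg(v) = 2 for all v (|V|=97); a single 97-cycle (edge-transitive).
Distinct eigenvalues (to 5 d.p.): [2.0, 1.99581, 1.98324, 1.96236, 1.93324, 1.89602, 1.85084, 1.7979, 1.73742, 1.66966, 1.59489, 1.51343, 1.42562, 1.33183, 1.23246, 1.12791, 1.01864, 0.90509, 0.78775, 0.6671, 0.54366, 0.41794, 0.29046, 0.16176, 0.03239, -0.09712, -0.22623, -0.35438, -0.48105, -0.6057, -0.72781, -0.84687, -0.96237, -1.07384, -1.1808, -1.28282, -1.37945, -1.47029, -1.55497, -1.63313, -1.70443, -1.76859, -1.82533, -1.87441, -1.91563, -1.94882, -1.97383, -1.99057, -1.99895].
−97·(-2*cos(pi/97)) / ((2)−(-2*cos(pi/97))) = 97*cos(pi/97)/(cos(pi/97) + 1) = ϑ(G).
= 48.4872792… (decimal).
Check 48 ≤ 97*cos(pi/97)/(cos(pi/97) + 1) ≤ 49: both strict.

97*cos(pi/97)/(cos(pi/97) + 1)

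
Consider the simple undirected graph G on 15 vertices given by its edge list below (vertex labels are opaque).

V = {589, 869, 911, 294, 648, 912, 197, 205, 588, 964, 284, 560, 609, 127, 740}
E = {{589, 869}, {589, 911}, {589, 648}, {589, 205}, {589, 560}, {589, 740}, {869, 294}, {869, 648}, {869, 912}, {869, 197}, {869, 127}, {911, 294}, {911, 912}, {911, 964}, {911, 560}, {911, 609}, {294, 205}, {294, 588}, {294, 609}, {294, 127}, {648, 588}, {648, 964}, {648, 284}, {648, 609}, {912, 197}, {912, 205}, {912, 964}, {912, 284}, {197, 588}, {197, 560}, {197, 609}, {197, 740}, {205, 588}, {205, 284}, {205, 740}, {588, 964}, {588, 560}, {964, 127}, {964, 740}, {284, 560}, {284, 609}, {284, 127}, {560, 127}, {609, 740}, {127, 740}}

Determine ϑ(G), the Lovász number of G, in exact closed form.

deg(869) = 6; N(869) = {589, 294, 648, 912, 197, 127}.
deg(589) = 6; N(589) = {869, 911, 648, 205, 560, 740}.
N(197) = {869, 912, 588, 560, 609, 740}, |N(197)| = 6.
N(740) = {589, 197, 205, 964, 609, 127}, |N(740)| = 6.
15-vertex 6-regular graph: Kneser K(6,2) on C(6,2)=15 vertices.
A has 3 distinct eigenvalues ≈ [6.0, 1.0, -3.0].
Lovász (edge-transitive): ϑ = −15·(-3)/((6)−(-3)) = 5.
≈ 5.0000000 (to 7 d.p.).

5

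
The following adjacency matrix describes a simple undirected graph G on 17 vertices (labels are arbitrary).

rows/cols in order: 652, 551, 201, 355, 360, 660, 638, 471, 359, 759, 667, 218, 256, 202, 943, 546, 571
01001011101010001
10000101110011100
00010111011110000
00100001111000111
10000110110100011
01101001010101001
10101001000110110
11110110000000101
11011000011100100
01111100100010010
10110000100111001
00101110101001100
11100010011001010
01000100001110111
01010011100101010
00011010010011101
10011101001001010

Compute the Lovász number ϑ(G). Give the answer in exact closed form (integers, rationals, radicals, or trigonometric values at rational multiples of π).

N(551) = {652, 660, 471, 359, 759, 256, 202, 943}, |N(551)| = 8.
deg(471) = 8; N(471) = {652, 551, 201, 355, 660, 638, 943, 571}.
Vertex 256 has 8 neighbors: 652, 551, 201, 638, 759, 667, 202, 546.
deg(638) = 8; N(638) = {652, 201, 360, 471, 218, 256, 943, 546}.
G on 17 vertices is 8-regular; SR(17,8,3,4) — a Paley graph.
A has 3 distinct eigenvalues ≈ [8.0, 1.562, -2.562].
−17·(-sqrt(17)/2 - 1/2) / ((8)−(-sqrt(17)/2 - 1/2)) = sqrt(17) = ϑ(G).
≈ 4.12310563 (to 8 d.p.).

sqrt(17)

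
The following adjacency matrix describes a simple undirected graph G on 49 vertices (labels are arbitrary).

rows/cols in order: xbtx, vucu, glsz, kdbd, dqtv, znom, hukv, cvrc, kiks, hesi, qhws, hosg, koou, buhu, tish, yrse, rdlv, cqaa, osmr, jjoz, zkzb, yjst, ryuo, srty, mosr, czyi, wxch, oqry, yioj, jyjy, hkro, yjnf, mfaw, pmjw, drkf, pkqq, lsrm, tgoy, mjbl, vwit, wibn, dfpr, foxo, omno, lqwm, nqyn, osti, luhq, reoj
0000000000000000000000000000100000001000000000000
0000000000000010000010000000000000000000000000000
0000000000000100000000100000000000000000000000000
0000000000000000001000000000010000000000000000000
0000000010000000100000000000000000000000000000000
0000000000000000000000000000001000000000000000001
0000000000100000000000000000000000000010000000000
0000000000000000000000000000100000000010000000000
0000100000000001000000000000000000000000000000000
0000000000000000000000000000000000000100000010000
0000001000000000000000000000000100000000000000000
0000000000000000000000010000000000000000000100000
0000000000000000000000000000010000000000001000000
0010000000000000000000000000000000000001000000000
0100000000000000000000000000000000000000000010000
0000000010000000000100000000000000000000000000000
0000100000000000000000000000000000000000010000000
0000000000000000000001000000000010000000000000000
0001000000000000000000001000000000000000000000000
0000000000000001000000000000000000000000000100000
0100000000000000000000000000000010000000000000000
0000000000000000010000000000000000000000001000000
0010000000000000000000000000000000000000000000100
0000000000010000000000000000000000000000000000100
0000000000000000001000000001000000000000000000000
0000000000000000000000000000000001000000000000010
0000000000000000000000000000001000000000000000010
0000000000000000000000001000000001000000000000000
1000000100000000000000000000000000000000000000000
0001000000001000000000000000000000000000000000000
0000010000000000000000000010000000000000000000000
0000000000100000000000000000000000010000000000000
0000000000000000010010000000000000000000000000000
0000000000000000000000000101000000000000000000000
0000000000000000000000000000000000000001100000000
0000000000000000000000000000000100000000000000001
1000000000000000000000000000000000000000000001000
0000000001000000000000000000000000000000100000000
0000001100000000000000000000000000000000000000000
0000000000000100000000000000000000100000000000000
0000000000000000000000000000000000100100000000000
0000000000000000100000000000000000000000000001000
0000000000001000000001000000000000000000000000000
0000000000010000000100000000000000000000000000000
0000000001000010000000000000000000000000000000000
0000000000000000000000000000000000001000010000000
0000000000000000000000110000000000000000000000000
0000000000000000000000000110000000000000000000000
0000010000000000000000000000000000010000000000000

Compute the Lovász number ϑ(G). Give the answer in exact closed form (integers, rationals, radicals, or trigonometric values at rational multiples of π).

N(hkro) = {znom, wxch}, |N(hkro)| = 2.
N(hosg) = {srty, omno}, |N(hosg)| = 2.
deg(mfaw) = 2; N(mfaw) = {cqaa, zkzb}.
N(yjst) = {cqaa, foxo}, |N(yjst)| = 2.
Every vertex has degree 2 (N=49); connected 2-regular on 49 ⇒ C_{49}.
Distinct eigenvalues (to 4 d.p.): [2.0, 1.9836, 1.9346, 1.8538, 1.7426, 1.6028, 1.4367, 1.247, 1.0368, 0.8096, 0.5691, 0.3192, 0.0641, -0.192, -0.445, -0.6907, -0.9251, -1.1442, -1.3446, -1.5229, -1.6762, -1.8019, -1.8981, -1.9631, -1.9959].
With N=49: ϑ(G) = 49·(-(-1)*2*cos(pi/49))/(2−(-2*cos(pi/49))) = 49*cos(pi/49)/(cos(pi/49) + 1).
ϑ(G) ≈ 24.47481.
Lovász sandwich 24 ≤ 49*cos(pi/49)/(cos(pi/49) + 1) ≤ 25: both strict.

49*cos(pi/49)/(cos(pi/49) + 1)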